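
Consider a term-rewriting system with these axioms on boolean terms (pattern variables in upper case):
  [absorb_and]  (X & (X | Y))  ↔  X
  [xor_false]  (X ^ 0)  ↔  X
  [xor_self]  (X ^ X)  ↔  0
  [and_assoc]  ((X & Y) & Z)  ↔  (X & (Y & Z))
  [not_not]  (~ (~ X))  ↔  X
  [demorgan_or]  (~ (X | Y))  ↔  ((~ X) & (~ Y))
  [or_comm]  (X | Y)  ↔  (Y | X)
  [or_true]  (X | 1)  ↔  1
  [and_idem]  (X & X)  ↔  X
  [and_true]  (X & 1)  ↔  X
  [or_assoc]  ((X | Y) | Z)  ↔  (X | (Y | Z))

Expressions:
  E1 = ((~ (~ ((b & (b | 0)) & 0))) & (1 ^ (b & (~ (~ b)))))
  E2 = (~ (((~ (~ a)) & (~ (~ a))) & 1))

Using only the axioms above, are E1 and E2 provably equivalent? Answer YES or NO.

The axioms are sound identities: if E1 ↔* E2 then E1 and E2 evaluate identically under any assignment.
Under a=0, b=0: E1 evaluates to 0, E2 to 1. Distinct ⇒ no rewrite sequence connects them.

NO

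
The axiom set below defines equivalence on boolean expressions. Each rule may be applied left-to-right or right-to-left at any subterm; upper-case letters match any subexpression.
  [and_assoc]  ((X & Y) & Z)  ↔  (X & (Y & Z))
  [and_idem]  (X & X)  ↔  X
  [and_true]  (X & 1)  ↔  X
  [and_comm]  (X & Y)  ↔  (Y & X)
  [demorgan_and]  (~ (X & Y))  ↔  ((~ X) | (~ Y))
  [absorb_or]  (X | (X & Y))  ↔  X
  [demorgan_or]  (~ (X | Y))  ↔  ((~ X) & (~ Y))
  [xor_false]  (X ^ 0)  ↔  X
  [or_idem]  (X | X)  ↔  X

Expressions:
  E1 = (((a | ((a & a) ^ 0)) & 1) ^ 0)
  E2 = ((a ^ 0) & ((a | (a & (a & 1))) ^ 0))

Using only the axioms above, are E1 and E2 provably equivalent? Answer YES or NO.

YES

(1) ((a & a) ^ 0)  =[xor_false →]=  (a & a)    ⊢ (((a | (a & a)) & 1) ^ 0)
(2) ((a | (a & a)) & 1)  =[and_true →]=  (a | (a & a))    ⊢ ((a | (a & a)) ^ 0)
(3) (a & a)  =[and_idem →]=  a    ⊢ ((a | a) ^ 0)
(4) (a | a)  =[or_idem →]=  a    ⊢ (a ^ 0)
(5) (a ^ 0)  =[and_idem ←]=  ((a ^ 0) & (a ^ 0))
(6) a  =[absorb_or ←]=  (a | (a & a))    ⊢ ((a ^ 0) & ((a | (a & a)) ^ 0))
(7) a  =[and_true ←]=  (a & 1)    ⊢ E2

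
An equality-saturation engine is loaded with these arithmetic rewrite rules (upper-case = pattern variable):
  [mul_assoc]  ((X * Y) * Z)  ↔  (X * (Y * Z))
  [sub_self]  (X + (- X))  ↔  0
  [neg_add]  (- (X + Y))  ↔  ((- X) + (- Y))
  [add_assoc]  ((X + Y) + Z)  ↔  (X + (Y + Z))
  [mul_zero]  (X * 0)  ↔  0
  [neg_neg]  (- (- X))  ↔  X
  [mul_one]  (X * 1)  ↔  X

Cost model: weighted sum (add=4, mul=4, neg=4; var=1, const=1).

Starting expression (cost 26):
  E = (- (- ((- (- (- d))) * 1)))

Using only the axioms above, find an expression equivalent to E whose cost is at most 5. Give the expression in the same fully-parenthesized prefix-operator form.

(- d)   [cost 5]

(1) (- (- (- d)))  =[neg_neg →]=  (- d)    ⊢ (- (- ((- d) * 1)))
(2) ((- d) * 1)  =[mul_one →]=  (- d)    ⊢ (- (- (- d)))
(3) (- (- d))  =[neg_neg →]=  d    ⊢ cost 5, within 5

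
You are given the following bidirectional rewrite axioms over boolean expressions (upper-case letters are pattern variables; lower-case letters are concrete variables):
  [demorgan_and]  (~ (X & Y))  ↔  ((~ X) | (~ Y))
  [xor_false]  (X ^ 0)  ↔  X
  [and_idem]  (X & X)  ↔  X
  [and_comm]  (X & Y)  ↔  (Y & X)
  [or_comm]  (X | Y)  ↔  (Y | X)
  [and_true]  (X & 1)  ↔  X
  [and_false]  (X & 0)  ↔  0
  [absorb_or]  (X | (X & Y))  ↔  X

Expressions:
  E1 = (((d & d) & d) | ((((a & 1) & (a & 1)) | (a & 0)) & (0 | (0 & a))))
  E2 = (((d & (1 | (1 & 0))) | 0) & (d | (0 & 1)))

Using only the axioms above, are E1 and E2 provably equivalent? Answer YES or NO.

YES

1. [and_idem →] ((a & 1) & (a & 1))  →  (a & 1);  E1 = (((d & d) & d) | (((a & 1) | (a & 0)) & (0 | (0 & a))))
2. [absorb_or →] (0 | (0 & a))  →  0;  E1 = (((d & d) & d) | (((a & 1) | (a & 0)) & 0))
3. [and_true →] (a & 1)  →  a;  E1 = (((d & d) & d) | ((a | (a & 0)) & 0))
4. [absorb_or →] (a | (a & 0))  →  a;  E1 = (((d & d) & d) | (a & 0))
5. [and_idem →] (d & d)  →  d;  E1 = ((d & d) | (a & 0))
6. [and_false →] (a & 0)  →  0;  E1 = ((d & d) | 0)
7. [and_idem →] (d & d)  →  d;  E1 = (d | 0)
8. [and_idem ←] (d | 0)  →  ((d | 0) & (d | 0))
9. [and_true ←] d  →  (d & 1);  E1 = ((d | 0) & ((d & 1) | 0))
10. [and_true ←] 0  →  (0 & 1);  E1 = ((d | (0 & 1)) & ((d & 1) | 0))
11. [and_comm →] ((d | (0 & 1)) & ((d & 1) | 0))  →  (((d & 1) | 0) & (d | (0 & 1)))
12. [absorb_or ←] 1  →  (1 | (1 & 0));  this is E2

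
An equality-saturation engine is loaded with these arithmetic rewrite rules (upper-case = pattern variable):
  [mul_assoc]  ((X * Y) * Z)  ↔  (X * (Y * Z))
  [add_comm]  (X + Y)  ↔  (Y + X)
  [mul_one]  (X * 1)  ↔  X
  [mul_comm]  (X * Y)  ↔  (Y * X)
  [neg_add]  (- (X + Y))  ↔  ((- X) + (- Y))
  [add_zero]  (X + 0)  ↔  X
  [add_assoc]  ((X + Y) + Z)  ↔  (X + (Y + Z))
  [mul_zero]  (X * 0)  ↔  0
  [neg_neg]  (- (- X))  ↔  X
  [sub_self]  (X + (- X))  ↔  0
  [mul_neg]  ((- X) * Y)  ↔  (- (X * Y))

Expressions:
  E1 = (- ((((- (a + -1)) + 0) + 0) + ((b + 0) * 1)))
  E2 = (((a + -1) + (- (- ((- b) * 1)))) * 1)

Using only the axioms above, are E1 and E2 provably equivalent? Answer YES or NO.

YES

(1) (((- (a + -1)) + 0) + 0)  =[add_zero →]=  ((- (a + -1)) + 0)    ⊢ (- (((- (a + -1)) + 0) + ((b + 0) * 1)))
(2) (- (((- (a + -1)) + 0) + ((b + 0) * 1)))  =[neg_add →]=  ((- ((- (a + -1)) + 0)) + (- ((b + 0) * 1)))
(3) ((b + 0) * 1)  =[mul_one →]=  (b + 0)    ⊢ ((- ((- (a + -1)) + 0)) + (- (b + 0)))
(4) ((- (a + -1)) + 0)  =[add_zero →]=  (- (a + -1))    ⊢ ((- (- (a + -1))) + (- (b + 0)))
(5) (- (- (a + -1)))  =[neg_neg →]=  (a + -1)    ⊢ ((a + -1) + (- (b + 0)))
(6) (b + 0)  =[add_zero →]=  b    ⊢ ((a + -1) + (- b))
(7) b  =[neg_neg ←]=  (- (- b))    ⊢ ((a + -1) + (- (- (- b))))
(8) (- b)  =[mul_one ←]=  ((- b) * 1)    ⊢ ((a + -1) + (- (- ((- b) * 1))))
(9) ((a + -1) + (- (- ((- b) * 1))))  =[mul_one ←]=  (((a + -1) + (- (- ((- b) * 1)))) * 1)    ⊢ E2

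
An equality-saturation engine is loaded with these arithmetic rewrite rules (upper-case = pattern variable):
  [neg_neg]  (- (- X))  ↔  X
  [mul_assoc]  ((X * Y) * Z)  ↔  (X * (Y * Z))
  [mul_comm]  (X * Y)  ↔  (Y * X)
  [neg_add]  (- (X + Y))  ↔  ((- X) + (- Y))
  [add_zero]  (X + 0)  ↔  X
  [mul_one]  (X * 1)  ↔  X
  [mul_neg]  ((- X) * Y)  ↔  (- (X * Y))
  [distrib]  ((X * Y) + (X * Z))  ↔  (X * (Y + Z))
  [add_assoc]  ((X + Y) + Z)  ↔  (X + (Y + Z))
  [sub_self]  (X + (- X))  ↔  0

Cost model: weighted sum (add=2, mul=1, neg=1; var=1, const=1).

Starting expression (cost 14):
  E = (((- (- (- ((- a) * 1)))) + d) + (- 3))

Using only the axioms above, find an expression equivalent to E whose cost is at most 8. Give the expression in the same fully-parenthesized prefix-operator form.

((a + d) + (- 3))   [cost 8]

1. [mul_one →] ((- a) * 1)  →  (- a);  E = (((- (- (- (- a)))) + d) + (- 3))
2. [neg_neg →] (- (- (- (- a))))  →  (- (- a));  E = (((- (- a)) + d) + (- 3))
3. [neg_neg →] (- (- a))  →  a;  cost 8 ≤ 8, done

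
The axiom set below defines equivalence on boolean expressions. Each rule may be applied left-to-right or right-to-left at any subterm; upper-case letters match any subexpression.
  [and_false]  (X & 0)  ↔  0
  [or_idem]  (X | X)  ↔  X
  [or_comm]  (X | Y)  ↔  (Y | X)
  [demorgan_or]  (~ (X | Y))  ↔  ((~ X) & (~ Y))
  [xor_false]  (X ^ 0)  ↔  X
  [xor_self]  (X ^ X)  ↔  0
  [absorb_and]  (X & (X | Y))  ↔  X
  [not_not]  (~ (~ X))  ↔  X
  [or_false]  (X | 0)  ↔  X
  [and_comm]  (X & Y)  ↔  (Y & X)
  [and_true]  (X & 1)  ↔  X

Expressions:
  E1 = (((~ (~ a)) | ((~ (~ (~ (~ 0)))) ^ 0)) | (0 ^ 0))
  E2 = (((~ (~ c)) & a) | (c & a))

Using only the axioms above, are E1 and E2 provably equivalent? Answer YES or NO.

NO

The axioms are sound identities: if E1 ↔* E2 then E1 and E2 evaluate identically under any assignment.
Under a=1, c=0: E1 evaluates to 1, E2 to 0. Distinct ⇒ no rewrite sequence connects them.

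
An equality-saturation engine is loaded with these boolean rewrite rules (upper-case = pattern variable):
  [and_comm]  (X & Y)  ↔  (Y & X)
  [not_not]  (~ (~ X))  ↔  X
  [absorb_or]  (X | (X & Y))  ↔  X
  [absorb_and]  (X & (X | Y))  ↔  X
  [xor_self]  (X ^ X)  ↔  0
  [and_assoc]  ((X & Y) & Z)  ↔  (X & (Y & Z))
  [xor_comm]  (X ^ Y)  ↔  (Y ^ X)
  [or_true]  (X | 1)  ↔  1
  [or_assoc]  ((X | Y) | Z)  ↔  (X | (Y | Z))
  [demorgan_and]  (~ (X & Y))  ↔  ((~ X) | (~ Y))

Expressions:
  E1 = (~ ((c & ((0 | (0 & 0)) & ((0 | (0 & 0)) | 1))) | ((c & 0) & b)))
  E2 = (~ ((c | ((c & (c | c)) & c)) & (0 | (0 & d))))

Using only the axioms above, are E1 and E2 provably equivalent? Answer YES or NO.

step 1: absorb_and (→) rewrites ((0 | (0 & 0)) & ((0 | (0 & 0)) | 1)) into (0 | (0 & 0)), now (~ ((c & (0 | (0 & 0))) | ((c & 0) & b)))
step 2: absorb_or (→) rewrites (0 | (0 & 0)) into 0, now (~ ((c & 0) | ((c & 0) & b)))
step 3: absorb_or (→) rewrites ((c & 0) | ((c & 0) & b)) into (c & 0), now (~ (c & 0))
step 4: absorb_or (←) rewrites c into (c | (c & c)), now (~ ((c | (c & c)) & 0))
step 5: absorb_and (←) rewrites c into (c & (c | c)), now (~ ((c | ((c & (c | c)) & c)) & 0))
step 6: absorb_or (←) rewrites 0 into (0 | (0 & d)), which is E2

YES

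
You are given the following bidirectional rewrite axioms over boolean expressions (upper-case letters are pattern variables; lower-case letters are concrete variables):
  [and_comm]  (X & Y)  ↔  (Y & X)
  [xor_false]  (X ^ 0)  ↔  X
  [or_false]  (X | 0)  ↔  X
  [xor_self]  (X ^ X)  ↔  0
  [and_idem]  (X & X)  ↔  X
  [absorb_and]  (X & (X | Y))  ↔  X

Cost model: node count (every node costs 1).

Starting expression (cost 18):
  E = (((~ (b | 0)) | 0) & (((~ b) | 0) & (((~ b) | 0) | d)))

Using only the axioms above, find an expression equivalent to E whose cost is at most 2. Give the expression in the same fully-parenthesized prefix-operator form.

step 1: absorb_and (→) rewrites (((~ b) | 0) & (((~ b) | 0) | d)) into ((~ b) | 0), now (((~ (b | 0)) | 0) & ((~ b) | 0))
step 2: or_false (→) rewrites ((~ b) | 0) into (~ b), now (((~ (b | 0)) | 0) & (~ b))
step 3: or_false (→) rewrites ((~ (b | 0)) | 0) into (~ (b | 0)), now ((~ (b | 0)) & (~ b))
step 4: or_false (→) rewrites (b | 0) into b, now ((~ b) & (~ b))
step 5: and_idem (→) rewrites ((~ b) & (~ b)) into (~ b), reaching cost 2 (bound 2)

(~ b)   [cost 2]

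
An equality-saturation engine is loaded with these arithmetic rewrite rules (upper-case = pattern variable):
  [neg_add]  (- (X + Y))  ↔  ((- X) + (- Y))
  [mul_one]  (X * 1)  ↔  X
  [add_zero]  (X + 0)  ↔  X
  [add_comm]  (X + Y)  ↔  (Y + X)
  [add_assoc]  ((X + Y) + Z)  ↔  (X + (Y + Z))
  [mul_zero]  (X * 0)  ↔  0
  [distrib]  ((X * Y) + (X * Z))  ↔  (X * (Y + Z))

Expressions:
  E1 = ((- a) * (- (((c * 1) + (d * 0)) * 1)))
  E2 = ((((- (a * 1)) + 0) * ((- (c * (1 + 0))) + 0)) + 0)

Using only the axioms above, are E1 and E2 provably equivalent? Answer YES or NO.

step 1: mul_one (→) rewrites (((c * 1) + (d * 0)) * 1) into ((c * 1) + (d * 0)), now ((- a) * (- ((c * 1) + (d * 0))))
step 2: mul_one (→) rewrites (c * 1) into c, now ((- a) * (- (c + (d * 0))))
step 3: mul_zero (→) rewrites (d * 0) into 0, now ((- a) * (- (c + 0)))
step 4: add_zero (→) rewrites (c + 0) into c, now ((- a) * (- c))
step 5: add_zero (←) rewrites (- a) into ((- a) + 0), now (((- a) + 0) * (- c))
step 6: add_zero (←) rewrites (((- a) + 0) * (- c)) into ((((- a) + 0) * (- c)) + 0)
step 7: mul_one (←) rewrites c into (c * 1), now ((((- a) + 0) * (- (c * 1))) + 0)
step 8: add_zero (←) rewrites 1 into (1 + 0), now ((((- a) + 0) * (- (c * (1 + 0)))) + 0)
step 9: mul_one (←) rewrites a into (a * 1), now ((((- (a * 1)) + 0) * (- (c * (1 + 0)))) + 0)
step 10: add_zero (←) rewrites (- (c * (1 + 0))) into ((- (c * (1 + 0))) + 0), which is E2

YES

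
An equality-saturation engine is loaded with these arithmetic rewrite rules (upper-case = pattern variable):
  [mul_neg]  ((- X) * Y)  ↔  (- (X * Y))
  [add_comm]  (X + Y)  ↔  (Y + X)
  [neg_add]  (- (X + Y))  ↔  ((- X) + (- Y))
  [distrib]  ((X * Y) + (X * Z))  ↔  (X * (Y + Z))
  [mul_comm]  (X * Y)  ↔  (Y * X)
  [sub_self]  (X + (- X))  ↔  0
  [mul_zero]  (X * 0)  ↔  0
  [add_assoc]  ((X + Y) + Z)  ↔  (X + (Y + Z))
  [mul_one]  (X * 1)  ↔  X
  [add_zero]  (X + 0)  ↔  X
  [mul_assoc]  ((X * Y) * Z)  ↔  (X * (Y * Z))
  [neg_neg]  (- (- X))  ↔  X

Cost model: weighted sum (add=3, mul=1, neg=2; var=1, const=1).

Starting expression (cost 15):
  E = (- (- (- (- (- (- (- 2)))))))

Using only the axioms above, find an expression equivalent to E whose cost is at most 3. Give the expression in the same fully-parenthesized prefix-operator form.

(- 2)   [cost 3]

step 1: neg_neg (→) rewrites (- (- (- (- (- (- 2)))))) into (- (- (- (- 2)))), now (- (- (- (- (- 2)))))
step 2: neg_neg (→) rewrites (- (- (- (- (- 2))))) into (- (- (- 2)))
step 3: neg_neg (→) rewrites (- (- 2)) into 2, reaching cost 3 (bound 3)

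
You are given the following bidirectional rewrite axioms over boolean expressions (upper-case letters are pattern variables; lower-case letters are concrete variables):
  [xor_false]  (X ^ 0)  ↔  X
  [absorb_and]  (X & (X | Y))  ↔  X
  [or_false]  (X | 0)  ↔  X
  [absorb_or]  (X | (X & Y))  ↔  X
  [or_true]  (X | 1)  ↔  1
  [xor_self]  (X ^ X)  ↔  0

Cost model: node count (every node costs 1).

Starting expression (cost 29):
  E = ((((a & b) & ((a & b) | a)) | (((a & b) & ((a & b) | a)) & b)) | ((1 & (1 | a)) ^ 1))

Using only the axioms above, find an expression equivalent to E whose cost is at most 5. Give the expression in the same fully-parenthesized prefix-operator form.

((a & b) | 0)   [cost 5]

(1) (((a & b) & ((a & b) | a)) | (((a & b) & ((a & b) | a)) & b))  =[absorb_or →]=  ((a & b) & ((a & b) | a))    ⊢ (((a & b) & ((a & b) | a)) | ((1 & (1 | a)) ^ 1))
(2) (1 & (1 | a))  =[absorb_and →]=  1    ⊢ (((a & b) & ((a & b) | a)) | (1 ^ 1))
(3) (1 ^ 1)  =[xor_self →]=  0    ⊢ (((a & b) & ((a & b) | a)) | 0)
(4) ((a & b) & ((a & b) | a))  =[absorb_and →]=  (a & b)    ⊢ cost 5, within 5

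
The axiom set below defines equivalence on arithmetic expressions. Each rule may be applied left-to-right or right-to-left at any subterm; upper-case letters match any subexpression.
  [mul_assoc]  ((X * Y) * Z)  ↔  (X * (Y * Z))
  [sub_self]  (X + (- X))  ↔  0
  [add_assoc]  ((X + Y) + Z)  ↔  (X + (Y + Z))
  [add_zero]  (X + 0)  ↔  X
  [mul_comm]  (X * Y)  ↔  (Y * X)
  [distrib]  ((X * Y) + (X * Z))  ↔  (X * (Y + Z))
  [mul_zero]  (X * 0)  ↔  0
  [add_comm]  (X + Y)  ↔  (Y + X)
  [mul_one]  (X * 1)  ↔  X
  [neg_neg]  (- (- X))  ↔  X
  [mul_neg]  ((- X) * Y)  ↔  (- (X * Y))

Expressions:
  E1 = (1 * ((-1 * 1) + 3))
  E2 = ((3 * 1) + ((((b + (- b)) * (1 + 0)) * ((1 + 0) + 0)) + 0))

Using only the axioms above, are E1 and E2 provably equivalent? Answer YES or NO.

NO

Every axiom is a valid identity, so a rewrite proof would force E1 and E2 to agree under every assignment.
At b=0: E1 = 2 but E2 = 3; they differ, so no derivation exists.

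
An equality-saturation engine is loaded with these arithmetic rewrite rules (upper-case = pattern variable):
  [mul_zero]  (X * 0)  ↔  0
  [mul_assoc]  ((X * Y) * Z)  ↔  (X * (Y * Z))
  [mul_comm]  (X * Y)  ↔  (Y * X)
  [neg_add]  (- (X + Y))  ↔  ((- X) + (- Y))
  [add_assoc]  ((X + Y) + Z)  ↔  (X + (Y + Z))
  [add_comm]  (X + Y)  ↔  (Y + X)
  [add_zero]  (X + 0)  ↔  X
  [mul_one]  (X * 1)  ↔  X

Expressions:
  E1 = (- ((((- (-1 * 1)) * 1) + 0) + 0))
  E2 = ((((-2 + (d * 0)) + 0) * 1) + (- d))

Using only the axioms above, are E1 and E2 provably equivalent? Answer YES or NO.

Every axiom is a valid identity, so a rewrite proof would force E1 and E2 to agree under every assignment.
At d=0: E1 = -1 but E2 = -2; they differ, so no derivation exists.

NO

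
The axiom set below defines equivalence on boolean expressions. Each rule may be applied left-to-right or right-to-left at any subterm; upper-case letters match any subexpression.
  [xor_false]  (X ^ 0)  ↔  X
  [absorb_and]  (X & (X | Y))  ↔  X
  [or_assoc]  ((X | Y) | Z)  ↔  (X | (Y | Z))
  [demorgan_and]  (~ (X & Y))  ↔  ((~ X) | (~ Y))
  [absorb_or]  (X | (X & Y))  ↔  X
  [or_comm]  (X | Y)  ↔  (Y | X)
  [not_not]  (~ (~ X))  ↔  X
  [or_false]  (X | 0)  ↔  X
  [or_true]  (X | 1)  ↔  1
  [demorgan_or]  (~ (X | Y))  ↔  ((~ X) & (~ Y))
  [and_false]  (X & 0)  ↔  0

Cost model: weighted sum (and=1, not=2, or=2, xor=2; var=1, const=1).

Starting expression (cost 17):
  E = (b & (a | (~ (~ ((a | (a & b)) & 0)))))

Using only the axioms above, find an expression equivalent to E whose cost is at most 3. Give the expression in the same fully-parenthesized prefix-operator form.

(b & a)   [cost 3]

1. [absorb_or →] (a | (a & b))  →  a;  E = (b & (a | (~ (~ (a & 0)))))
2. [not_not →] (~ (~ (a & 0)))  →  (a & 0);  E = (b & (a | (a & 0)))
3. [absorb_or →] (a | (a & 0))  →  a;  cost 3 ≤ 3, done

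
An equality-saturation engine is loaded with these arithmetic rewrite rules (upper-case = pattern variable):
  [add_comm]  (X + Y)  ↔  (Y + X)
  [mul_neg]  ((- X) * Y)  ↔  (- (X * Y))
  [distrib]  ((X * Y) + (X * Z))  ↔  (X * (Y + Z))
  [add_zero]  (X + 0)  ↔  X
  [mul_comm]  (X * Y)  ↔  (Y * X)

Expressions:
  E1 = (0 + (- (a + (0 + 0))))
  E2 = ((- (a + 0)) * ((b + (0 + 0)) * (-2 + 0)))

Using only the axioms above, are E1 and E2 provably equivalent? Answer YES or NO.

NO

The axioms are sound identities: if E1 ↔* E2 then E1 and E2 evaluate identically under any assignment.
Under a=1, b=0: E1 evaluates to -1, E2 to 0. Distinct ⇒ no rewrite sequence connects them.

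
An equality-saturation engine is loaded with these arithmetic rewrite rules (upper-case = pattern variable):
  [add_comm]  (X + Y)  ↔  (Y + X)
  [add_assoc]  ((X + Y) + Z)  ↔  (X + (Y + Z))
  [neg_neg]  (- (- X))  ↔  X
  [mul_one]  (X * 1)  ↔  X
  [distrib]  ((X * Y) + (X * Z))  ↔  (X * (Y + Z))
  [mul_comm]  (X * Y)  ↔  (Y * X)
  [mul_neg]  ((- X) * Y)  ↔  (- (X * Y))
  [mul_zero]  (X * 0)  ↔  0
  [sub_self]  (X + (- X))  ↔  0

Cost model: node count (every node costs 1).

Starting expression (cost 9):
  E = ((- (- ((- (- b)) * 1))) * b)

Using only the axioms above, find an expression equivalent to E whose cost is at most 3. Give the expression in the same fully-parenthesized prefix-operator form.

step 1: mul_one (→) rewrites ((- (- b)) * 1) into (- (- b)), now ((- (- (- (- b)))) * b)
step 2: neg_neg (→) rewrites (- (- (- (- b)))) into (- (- b)), now ((- (- b)) * b)
step 3: neg_neg (→) rewrites (- (- b)) into b, reaching cost 3 (bound 3)

(b * b)   [cost 3]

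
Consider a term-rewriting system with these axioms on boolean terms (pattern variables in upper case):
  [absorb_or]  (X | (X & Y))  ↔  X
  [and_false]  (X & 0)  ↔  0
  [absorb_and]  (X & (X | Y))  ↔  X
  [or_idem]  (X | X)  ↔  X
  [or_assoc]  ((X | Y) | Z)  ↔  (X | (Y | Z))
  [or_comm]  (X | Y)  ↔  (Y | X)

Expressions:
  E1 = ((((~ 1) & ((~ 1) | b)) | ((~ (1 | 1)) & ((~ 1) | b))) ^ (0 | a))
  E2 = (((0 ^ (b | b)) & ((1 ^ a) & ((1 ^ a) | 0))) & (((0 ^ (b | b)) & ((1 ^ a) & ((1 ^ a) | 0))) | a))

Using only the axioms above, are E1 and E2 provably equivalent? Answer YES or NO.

Every axiom is a valid identity, so a rewrite proof would force E1 and E2 to agree under every assignment.
At a=0, b=1: E1 = 0 but E2 = 1; they differ, so no derivation exists.

NO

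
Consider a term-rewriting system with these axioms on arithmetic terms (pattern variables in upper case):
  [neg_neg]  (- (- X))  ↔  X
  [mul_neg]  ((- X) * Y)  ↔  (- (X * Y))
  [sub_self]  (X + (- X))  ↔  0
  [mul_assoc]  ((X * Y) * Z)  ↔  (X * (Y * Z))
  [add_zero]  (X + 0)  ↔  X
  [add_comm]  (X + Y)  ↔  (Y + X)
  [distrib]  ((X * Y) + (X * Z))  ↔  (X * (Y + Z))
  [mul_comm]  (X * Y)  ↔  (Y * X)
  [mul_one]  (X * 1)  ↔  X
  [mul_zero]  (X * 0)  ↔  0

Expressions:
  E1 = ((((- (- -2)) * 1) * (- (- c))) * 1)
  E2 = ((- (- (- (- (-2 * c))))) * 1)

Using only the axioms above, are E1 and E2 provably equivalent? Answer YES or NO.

(1) ((- (- -2)) * 1)  =[mul_one →]=  (- (- -2))    ⊢ (((- (- -2)) * (- (- c))) * 1)
(2) (((- (- -2)) * (- (- c))) * 1)  =[mul_one →]=  ((- (- -2)) * (- (- c)))
(3) (- (- -2))  =[neg_neg →]=  -2    ⊢ (-2 * (- (- c)))
(4) (- (- c))  =[neg_neg →]=  c    ⊢ (-2 * c)
(5) (-2 * c)  =[neg_neg ←]=  (- (- (-2 * c)))
(6) (- (- (-2 * c)))  =[mul_one ←]=  ((- (- (-2 * c))) * 1)
(7) (- (-2 * c))  =[neg_neg ←]=  (- (- (- (-2 * c))))    ⊢ E2

YES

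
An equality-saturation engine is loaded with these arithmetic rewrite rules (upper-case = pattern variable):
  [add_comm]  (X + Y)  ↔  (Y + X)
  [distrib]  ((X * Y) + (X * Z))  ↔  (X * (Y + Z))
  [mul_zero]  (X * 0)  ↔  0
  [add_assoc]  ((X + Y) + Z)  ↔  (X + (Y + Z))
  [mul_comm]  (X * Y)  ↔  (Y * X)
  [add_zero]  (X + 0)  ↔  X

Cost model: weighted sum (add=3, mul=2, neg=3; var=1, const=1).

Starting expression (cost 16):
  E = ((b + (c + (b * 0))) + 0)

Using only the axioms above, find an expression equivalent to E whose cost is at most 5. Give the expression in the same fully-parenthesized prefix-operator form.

(b + c)   [cost 5]

(1) (b * 0)  =[mul_zero →]=  0    ⊢ ((b + (c + 0)) + 0)
(2) (c + 0)  =[add_zero →]=  c    ⊢ ((b + c) + 0)
(3) ((b + c) + 0)  =[add_assoc →]=  (b + (c + 0))
(4) (c + 0)  =[add_zero →]=  c    ⊢ cost 5, within 5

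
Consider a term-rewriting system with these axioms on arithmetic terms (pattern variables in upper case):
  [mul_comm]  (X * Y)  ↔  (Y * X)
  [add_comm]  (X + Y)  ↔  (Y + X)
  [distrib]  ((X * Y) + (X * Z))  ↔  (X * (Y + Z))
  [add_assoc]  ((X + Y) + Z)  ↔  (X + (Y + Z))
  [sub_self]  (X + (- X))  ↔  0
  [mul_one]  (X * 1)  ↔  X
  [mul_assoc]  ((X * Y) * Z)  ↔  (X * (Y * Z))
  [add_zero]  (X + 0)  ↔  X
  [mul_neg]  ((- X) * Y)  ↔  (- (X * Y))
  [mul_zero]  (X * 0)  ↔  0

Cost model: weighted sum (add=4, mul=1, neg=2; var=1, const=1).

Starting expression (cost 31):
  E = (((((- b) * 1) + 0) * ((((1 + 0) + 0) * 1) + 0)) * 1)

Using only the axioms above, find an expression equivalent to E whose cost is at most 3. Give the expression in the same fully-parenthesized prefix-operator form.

(1) (1 + 0)  =[add_zero →]=  1    ⊢ (((((- b) * 1) + 0) * (((1 + 0) * 1) + 0)) * 1)
(2) (((1 + 0) * 1) + 0)  =[add_zero →]=  ((1 + 0) * 1)    ⊢ (((((- b) * 1) + 0) * ((1 + 0) * 1)) * 1)
(3) ((1 + 0) * 1)  =[mul_one →]=  (1 + 0)    ⊢ (((((- b) * 1) + 0) * (1 + 0)) * 1)
(4) (1 + 0)  =[add_zero →]=  1    ⊢ (((((- b) * 1) + 0) * 1) * 1)
(5) (((((- b) * 1) + 0) * 1) * 1)  =[mul_one →]=  ((((- b) * 1) + 0) * 1)
(6) ((((- b) * 1) + 0) * 1)  =[mul_one →]=  (((- b) * 1) + 0)
(7) (((- b) * 1) + 0)  =[add_zero →]=  ((- b) * 1)
(8) ((- b) * 1)  =[mul_one →]=  (- b)    ⊢ cost 3, within 3

(- b)   [cost 3]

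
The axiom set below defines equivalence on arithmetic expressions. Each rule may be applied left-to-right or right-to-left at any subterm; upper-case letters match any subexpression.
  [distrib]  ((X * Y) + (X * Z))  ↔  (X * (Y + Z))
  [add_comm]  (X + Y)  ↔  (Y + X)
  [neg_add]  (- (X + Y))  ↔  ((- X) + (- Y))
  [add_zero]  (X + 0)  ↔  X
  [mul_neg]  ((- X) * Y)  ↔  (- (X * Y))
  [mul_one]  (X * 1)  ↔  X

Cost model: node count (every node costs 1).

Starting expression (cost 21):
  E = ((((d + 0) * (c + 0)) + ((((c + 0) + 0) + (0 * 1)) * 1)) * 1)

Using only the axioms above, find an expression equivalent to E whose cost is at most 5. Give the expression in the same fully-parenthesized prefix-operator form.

((d * c) + c)   [cost 5]

step 1: add_zero (→) rewrites ((c + 0) + 0) into (c + 0), now ((((d + 0) * (c + 0)) + (((c + 0) + (0 * 1)) * 1)) * 1)
step 2: mul_one (→) rewrites ((((d + 0) * (c + 0)) + (((c + 0) + (0 * 1)) * 1)) * 1) into (((d + 0) * (c + 0)) + (((c + 0) + (0 * 1)) * 1))
step 3: add_zero (→) rewrites (d + 0) into d, now ((d * (c + 0)) + (((c + 0) + (0 * 1)) * 1))
step 4: mul_one (→) rewrites (((c + 0) + (0 * 1)) * 1) into ((c + 0) + (0 * 1)), now ((d * (c + 0)) + ((c + 0) + (0 * 1)))
step 5: mul_one (→) rewrites (0 * 1) into 0, now ((d * (c + 0)) + ((c + 0) + 0))
step 6: add_zero (→) rewrites (c + 0) into c, now ((d * (c + 0)) + (c + 0))
step 7: add_zero (→) rewrites (c + 0) into c, now ((d * c) + (c + 0))
step 8: add_zero (→) rewrites (c + 0) into c, reaching cost 5 (bound 5)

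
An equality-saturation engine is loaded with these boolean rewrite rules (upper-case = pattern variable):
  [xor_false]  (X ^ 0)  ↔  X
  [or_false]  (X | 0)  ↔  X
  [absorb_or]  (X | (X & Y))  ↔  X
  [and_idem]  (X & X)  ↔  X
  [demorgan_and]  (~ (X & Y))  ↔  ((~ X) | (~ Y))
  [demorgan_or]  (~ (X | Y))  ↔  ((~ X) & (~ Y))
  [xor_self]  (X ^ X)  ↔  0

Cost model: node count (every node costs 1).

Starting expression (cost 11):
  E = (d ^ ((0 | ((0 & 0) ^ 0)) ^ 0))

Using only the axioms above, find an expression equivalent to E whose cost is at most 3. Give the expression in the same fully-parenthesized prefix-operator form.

(d ^ 0)   [cost 3]

(1) ((0 & 0) ^ 0)  =[xor_false →]=  (0 & 0)    ⊢ (d ^ ((0 | (0 & 0)) ^ 0))
(2) ((0 | (0 & 0)) ^ 0)  =[xor_false →]=  (0 | (0 & 0))    ⊢ (d ^ (0 | (0 & 0)))
(3) (0 | (0 & 0))  =[absorb_or →]=  0    ⊢ cost 3, within 3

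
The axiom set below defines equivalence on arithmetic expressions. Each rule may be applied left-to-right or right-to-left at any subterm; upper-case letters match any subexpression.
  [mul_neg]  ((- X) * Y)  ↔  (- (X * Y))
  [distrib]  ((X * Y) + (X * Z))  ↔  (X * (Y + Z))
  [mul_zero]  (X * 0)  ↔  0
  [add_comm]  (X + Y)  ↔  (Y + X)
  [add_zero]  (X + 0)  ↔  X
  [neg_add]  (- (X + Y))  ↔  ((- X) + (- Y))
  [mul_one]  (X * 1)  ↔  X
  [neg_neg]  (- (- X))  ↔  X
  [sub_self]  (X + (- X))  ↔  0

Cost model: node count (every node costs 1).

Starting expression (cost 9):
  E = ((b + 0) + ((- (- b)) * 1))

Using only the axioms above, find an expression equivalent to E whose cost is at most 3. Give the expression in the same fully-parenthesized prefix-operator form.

(b + b)   [cost 3]

step 1: mul_one (→) rewrites ((- (- b)) * 1) into (- (- b)), now ((b + 0) + (- (- b)))
step 2: add_zero (→) rewrites (b + 0) into b, now (b + (- (- b)))
step 3: neg_neg (→) rewrites (- (- b)) into b, reaching cost 3 (bound 3)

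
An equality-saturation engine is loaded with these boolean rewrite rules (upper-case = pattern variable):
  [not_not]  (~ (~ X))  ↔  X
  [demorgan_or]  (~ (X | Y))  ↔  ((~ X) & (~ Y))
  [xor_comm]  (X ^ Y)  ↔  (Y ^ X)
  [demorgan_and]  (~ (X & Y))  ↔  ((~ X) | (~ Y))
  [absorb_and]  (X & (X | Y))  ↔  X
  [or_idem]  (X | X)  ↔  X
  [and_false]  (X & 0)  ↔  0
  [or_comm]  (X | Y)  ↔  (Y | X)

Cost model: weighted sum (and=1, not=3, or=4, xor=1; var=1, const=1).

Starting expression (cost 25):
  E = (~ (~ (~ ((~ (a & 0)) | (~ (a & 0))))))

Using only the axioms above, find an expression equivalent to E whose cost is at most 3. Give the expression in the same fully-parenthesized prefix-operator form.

1. [or_idem →] ((~ (a & 0)) | (~ (a & 0)))  →  (~ (a & 0));  E = (~ (~ (~ (~ (a & 0)))))
2. [not_not →] (~ (~ (~ (a & 0))))  →  (~ (a & 0));  E = (~ (~ (a & 0)))
3. [not_not →] (~ (~ (a & 0)))  →  (a & 0);  cost 3 ≤ 3, done

(a & 0)   [cost 3]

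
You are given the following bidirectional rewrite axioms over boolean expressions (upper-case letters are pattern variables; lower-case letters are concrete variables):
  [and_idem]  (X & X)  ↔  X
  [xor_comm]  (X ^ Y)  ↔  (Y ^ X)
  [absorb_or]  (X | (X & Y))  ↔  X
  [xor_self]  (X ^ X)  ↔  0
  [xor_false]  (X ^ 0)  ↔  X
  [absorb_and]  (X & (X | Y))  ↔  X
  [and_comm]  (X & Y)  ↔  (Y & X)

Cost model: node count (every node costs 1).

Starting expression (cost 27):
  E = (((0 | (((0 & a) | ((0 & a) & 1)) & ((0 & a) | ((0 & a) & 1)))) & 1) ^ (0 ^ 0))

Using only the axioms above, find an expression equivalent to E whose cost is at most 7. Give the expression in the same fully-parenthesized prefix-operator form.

((0 & 1) ^ (0 ^ 0))   [cost 7]

step 1: and_idem (→) rewrites (((0 & a) | ((0 & a) & 1)) & ((0 & a) | ((0 & a) & 1))) into ((0 & a) | ((0 & a) & 1)), now (((0 | ((0 & a) | ((0 & a) & 1))) & 1) ^ (0 ^ 0))
step 2: absorb_or (→) rewrites ((0 & a) | ((0 & a) & 1)) into (0 & a), now (((0 | (0 & a)) & 1) ^ (0 ^ 0))
step 3: absorb_or (→) rewrites (0 | (0 & a)) into 0, reaching cost 7 (bound 7)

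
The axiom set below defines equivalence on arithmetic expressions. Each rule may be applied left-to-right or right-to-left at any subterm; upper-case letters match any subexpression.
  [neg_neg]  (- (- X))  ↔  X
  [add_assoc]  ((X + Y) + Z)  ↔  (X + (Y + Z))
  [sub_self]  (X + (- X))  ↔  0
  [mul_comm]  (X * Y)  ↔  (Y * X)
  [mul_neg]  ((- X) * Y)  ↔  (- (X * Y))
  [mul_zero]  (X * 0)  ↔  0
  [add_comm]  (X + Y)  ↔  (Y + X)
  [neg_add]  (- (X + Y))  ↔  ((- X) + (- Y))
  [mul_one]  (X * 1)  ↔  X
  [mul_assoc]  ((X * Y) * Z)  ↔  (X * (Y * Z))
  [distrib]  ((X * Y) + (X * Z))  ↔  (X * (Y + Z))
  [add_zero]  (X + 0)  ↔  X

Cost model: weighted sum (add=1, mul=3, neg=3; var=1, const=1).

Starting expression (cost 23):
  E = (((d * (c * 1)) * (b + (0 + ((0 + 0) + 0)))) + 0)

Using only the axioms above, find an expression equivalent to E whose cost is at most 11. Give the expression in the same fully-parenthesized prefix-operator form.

step 1: add_zero (→) rewrites (0 + 0) into 0, now (((d * (c * 1)) * (b + (0 + (0 + 0)))) + 0)
step 2: mul_one (→) rewrites (c * 1) into c, now (((d * c) * (b + (0 + (0 + 0)))) + 0)
step 3: add_zero (→) rewrites (0 + 0) into 0, now (((d * c) * (b + (0 + 0))) + 0)
step 4: add_zero (→) rewrites (((d * c) * (b + (0 + 0))) + 0) into ((d * c) * (b + (0 + 0)))
step 5: add_zero (→) rewrites (0 + 0) into 0, reaching cost 11 (bound 11)

((d * c) * (b + 0))   [cost 11]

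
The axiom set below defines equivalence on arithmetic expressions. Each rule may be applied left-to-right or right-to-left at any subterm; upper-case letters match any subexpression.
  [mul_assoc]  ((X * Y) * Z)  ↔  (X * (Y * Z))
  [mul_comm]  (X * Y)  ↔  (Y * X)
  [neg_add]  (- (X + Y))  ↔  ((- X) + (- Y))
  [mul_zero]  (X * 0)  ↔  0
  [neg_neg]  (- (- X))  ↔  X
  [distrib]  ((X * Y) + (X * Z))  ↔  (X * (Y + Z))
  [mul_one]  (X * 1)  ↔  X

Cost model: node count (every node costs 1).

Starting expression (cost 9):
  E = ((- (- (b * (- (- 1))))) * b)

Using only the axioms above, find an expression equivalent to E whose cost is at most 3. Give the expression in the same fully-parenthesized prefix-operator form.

(1) (- (- 1))  =[neg_neg →]=  1    ⊢ ((- (- (b * 1))) * b)
(2) (- (- (b * 1)))  =[neg_neg →]=  (b * 1)    ⊢ ((b * 1) * b)
(3) (b * 1)  =[mul_one →]=  b    ⊢ cost 3, within 3

(b * b)   [cost 3]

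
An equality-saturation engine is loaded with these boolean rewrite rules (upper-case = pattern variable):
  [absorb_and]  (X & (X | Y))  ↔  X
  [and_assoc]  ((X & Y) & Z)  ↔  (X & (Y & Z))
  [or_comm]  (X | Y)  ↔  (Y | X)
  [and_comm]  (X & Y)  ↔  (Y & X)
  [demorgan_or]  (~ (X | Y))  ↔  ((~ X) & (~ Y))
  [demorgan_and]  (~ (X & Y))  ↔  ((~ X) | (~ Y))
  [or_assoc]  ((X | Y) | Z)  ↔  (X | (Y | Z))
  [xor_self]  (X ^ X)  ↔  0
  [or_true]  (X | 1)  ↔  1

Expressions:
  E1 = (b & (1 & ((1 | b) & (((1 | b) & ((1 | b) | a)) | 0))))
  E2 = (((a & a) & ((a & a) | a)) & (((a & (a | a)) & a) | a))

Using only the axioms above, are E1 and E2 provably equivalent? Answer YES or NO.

All listed rules preserve value, hence provable equivalence implies equal values everywhere; look for a separating assignment.
a=0, b=1 gives E1 ↦ 1, E2 ↦ 0; values differ ⇒ not provably equivalent.

NO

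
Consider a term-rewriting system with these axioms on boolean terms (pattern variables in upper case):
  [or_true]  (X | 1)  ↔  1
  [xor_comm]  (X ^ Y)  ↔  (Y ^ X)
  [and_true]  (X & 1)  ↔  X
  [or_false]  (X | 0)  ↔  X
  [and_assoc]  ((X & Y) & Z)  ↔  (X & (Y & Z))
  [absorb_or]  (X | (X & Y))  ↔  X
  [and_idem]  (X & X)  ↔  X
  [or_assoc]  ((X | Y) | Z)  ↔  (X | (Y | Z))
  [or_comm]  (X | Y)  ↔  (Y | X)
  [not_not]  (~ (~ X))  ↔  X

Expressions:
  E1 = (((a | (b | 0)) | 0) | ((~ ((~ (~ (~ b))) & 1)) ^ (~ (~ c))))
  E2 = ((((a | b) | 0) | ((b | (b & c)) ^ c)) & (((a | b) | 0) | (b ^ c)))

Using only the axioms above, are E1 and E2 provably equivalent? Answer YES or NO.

YES

(1) (~ (~ (~ b)))  =[not_not →]=  (~ b)    ⊢ (((a | (b | 0)) | 0) | ((~ ((~ b) & 1)) ^ (~ (~ c))))
(2) (~ (~ c))  =[not_not →]=  c    ⊢ (((a | (b | 0)) | 0) | ((~ ((~ b) & 1)) ^ c))
(3) ((a | (b | 0)) | 0)  =[or_false →]=  (a | (b | 0))    ⊢ ((a | (b | 0)) | ((~ ((~ b) & 1)) ^ c))
(4) ((~ b) & 1)  =[and_true →]=  (~ b)    ⊢ ((a | (b | 0)) | ((~ (~ b)) ^ c))
(5) (b | 0)  =[or_false →]=  b    ⊢ ((a | b) | ((~ (~ b)) ^ c))
(6) (~ (~ b))  =[not_not →]=  b    ⊢ ((a | b) | (b ^ c))
(7) (a | b)  =[or_false ←]=  ((a | b) | 0)    ⊢ (((a | b) | 0) | (b ^ c))
(8) (((a | b) | 0) | (b ^ c))  =[and_idem ←]=  ((((a | b) | 0) | (b ^ c)) & (((a | b) | 0) | (b ^ c)))
(9) b  =[absorb_or ←]=  (b | (b & c))    ⊢ E2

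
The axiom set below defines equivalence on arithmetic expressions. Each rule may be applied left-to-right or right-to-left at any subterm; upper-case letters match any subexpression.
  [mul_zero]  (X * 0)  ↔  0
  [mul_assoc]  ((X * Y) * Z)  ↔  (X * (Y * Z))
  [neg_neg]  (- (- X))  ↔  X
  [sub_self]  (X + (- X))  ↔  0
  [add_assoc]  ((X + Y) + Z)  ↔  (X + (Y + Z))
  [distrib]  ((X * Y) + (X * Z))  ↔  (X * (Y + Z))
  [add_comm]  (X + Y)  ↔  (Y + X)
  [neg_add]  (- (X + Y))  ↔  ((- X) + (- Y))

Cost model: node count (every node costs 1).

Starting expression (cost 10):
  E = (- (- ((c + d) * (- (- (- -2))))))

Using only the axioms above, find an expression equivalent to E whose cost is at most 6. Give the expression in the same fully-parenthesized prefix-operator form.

1. [neg_neg →] (- (- ((c + d) * (- (- (- -2))))))  →  ((c + d) * (- (- (- -2))))
2. [add_comm →] (c + d)  →  (d + c);  E = ((d + c) * (- (- (- -2))))
3. [neg_neg →] (- (- -2))  →  -2;  cost 6 ≤ 6, done

((d + c) * (- -2))   [cost 6]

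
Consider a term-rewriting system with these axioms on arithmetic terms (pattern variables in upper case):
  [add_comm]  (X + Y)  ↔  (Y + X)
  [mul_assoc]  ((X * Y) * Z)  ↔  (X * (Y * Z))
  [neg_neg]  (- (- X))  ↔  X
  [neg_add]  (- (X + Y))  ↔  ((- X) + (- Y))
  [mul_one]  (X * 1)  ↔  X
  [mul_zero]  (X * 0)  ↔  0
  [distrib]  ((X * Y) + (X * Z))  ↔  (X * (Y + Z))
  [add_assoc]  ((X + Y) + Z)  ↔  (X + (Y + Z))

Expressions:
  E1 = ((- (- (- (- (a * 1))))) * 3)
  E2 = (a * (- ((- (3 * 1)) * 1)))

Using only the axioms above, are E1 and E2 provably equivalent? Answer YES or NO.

YES

1. [neg_neg →] (- (- (- (- (a * 1)))))  →  (- (- (a * 1)));  E1 = ((- (- (a * 1))) * 3)
2. [neg_neg →] (- (- (a * 1)))  →  (a * 1);  E1 = ((a * 1) * 3)
3. [mul_one →] (a * 1)  →  a;  E1 = (a * 3)
4. [neg_neg ←] 3  →  (- (- 3));  E1 = (a * (- (- 3)))
5. [mul_one ←] 3  →  (3 * 1);  E1 = (a * (- (- (3 * 1))))
6. [mul_one ←] (- (3 * 1))  →  ((- (3 * 1)) * 1);  this is E2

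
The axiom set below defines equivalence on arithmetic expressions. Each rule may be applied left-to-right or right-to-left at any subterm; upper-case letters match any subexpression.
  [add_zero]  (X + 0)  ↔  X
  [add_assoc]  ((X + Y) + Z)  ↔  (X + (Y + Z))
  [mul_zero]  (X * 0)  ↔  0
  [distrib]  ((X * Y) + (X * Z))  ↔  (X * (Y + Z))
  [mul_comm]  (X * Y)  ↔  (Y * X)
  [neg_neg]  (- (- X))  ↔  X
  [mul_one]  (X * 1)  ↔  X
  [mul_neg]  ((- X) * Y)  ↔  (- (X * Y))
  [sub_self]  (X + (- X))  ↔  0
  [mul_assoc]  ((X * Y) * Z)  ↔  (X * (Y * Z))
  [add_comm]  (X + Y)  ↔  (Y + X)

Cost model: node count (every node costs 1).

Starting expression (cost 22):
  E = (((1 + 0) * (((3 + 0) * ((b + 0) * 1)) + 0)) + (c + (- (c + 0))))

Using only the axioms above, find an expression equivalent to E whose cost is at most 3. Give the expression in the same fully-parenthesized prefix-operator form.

step 1: add_zero (→) rewrites (b + 0) into b, now (((1 + 0) * (((3 + 0) * (b * 1)) + 0)) + (c + (- (c + 0))))
step 2: add_zero (→) rewrites (c + 0) into c, now (((1 + 0) * (((3 + 0) * (b * 1)) + 0)) + (c + (- c)))
step 3: add_zero (→) rewrites (1 + 0) into 1, now ((1 * (((3 + 0) * (b * 1)) + 0)) + (c + (- c)))
step 4: sub_self (→) rewrites (c + (- c)) into 0, now ((1 * (((3 + 0) * (b * 1)) + 0)) + 0)
step 5: mul_comm (→) rewrites (1 * (((3 + 0) * (b * 1)) + 0)) into ((((3 + 0) * (b * 1)) + 0) * 1), now (((((3 + 0) * (b * 1)) + 0) * 1) + 0)
step 6: add_zero (→) rewrites (((((3 + 0) * (b * 1)) + 0) * 1) + 0) into ((((3 + 0) * (b * 1)) + 0) * 1)
step 7: add_zero (→) rewrites (((3 + 0) * (b * 1)) + 0) into ((3 + 0) * (b * 1)), now (((3 + 0) * (b * 1)) * 1)
step 8: add_zero (→) rewrites (3 + 0) into 3, now ((3 * (b * 1)) * 1)
step 9: mul_one (→) rewrites (b * 1) into b, now ((3 * b) * 1)
step 10: mul_one (→) rewrites ((3 * b) * 1) into (3 * b), reaching cost 3 (bound 3)

(3 * b)   [cost 3]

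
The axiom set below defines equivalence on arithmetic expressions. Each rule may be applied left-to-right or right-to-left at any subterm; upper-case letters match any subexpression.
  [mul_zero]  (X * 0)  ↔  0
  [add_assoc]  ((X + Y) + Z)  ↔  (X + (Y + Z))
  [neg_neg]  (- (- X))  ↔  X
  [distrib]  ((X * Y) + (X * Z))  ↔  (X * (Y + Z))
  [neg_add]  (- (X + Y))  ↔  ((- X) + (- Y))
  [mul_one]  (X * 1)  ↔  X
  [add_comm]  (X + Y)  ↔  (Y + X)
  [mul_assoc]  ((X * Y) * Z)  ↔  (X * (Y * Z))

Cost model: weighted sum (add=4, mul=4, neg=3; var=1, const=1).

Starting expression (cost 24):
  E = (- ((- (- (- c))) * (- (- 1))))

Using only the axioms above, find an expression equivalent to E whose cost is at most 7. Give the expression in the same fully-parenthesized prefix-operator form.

(- (- c))   [cost 7]

step 1: neg_neg (→) rewrites (- (- 1)) into 1, now (- ((- (- (- c))) * 1))
step 2: mul_one (→) rewrites ((- (- (- c))) * 1) into (- (- (- c))), now (- (- (- (- c))))
step 3: neg_neg (→) rewrites (- (- c)) into c, reaching cost 7 (bound 7)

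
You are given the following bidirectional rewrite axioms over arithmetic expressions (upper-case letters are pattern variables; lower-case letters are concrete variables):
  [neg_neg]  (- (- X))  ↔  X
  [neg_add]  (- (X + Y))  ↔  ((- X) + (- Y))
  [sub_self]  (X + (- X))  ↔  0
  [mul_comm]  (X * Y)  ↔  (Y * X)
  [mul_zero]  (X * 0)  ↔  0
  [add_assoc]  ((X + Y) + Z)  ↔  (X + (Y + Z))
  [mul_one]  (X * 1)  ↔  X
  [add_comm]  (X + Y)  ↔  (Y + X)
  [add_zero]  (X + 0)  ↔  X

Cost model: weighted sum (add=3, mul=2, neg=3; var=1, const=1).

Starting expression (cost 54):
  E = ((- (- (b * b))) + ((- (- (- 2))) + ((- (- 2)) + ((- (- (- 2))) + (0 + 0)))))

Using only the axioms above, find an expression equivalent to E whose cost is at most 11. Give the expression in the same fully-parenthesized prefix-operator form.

((b * b) + (- 2))   [cost 11]

(1) (- (- (- 2)))  =[neg_neg →]=  (- 2)    ⊢ ((- (- (b * b))) + ((- (- (- 2))) + ((- (- 2)) + ((- 2) + (0 + 0)))))
(2) (- (- (b * b)))  =[neg_neg →]=  (b * b)    ⊢ ((b * b) + ((- (- (- 2))) + ((- (- 2)) + ((- 2) + (0 + 0)))))
(3) (- (- (- 2)))  =[neg_neg →]=  (- 2)    ⊢ ((b * b) + ((- 2) + ((- (- 2)) + ((- 2) + (0 + 0)))))
(4) (0 + 0)  =[add_zero →]=  0    ⊢ ((b * b) + ((- 2) + ((- (- 2)) + ((- 2) + 0))))
(5) (- (- 2))  =[neg_neg →]=  2    ⊢ ((b * b) + ((- 2) + (2 + ((- 2) + 0))))
(6) ((- 2) + 0)  =[add_zero →]=  (- 2)    ⊢ ((b * b) + ((- 2) + (2 + (- 2))))
(7) (2 + (- 2))  =[sub_self →]=  0    ⊢ ((b * b) + ((- 2) + 0))
(8) ((- 2) + 0)  =[add_zero →]=  (- 2)    ⊢ cost 11, within 11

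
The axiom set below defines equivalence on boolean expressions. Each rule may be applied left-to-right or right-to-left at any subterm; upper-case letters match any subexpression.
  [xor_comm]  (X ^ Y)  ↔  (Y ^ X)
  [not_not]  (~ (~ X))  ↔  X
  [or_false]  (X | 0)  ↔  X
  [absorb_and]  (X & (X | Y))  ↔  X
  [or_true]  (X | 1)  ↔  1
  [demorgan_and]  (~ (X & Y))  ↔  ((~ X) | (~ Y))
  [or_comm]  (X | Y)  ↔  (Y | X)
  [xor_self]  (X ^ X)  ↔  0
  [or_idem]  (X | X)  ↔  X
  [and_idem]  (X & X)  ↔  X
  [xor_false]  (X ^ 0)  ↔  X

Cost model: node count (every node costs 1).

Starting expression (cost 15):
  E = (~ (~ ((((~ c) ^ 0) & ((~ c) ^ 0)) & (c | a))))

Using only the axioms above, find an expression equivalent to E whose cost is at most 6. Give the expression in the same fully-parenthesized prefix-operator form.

((~ c) & (c | a))   [cost 6]

step 1: not_not (→) rewrites (~ (~ ((((~ c) ^ 0) & ((~ c) ^ 0)) & (c | a)))) into ((((~ c) ^ 0) & ((~ c) ^ 0)) & (c | a))
step 2: and_idem (→) rewrites (((~ c) ^ 0) & ((~ c) ^ 0)) into ((~ c) ^ 0), now (((~ c) ^ 0) & (c | a))
step 3: xor_false (→) rewrites ((~ c) ^ 0) into (~ c), reaching cost 6 (bound 6)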